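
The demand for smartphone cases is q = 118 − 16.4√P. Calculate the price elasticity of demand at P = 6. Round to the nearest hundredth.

-0.26

At P = 6, q = 77.8284.
dq/dP = −16.4/(2√P) = −16.4/(2·2.4495).
Point elasticity E = (dq/dP)·(P/q) = -3.3476 × 6/77.8284 ≈ -0.26.
|E| < 1, so demand is inelastic at this price.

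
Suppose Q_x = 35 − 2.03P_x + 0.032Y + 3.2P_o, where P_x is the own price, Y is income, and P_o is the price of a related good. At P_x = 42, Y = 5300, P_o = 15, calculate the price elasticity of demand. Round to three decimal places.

-0.510

At the given point, Q_x = 35 − 2.03(42) + 0.032(5300) + 3.2(15) = 35 − 85.26 + 169.6 + 48 = 167.34.
∂Q_x/∂P_x = −2.03, so E_p = (−2.03)·(42/167.34) ≈ -0.510.
|E_p| < 1: demand is inelastic.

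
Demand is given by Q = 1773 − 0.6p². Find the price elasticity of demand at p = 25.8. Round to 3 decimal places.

-0.582

At p = 25.8, Q = 1373.616.
dQ/dp = −2·0.6·p = −30.96.
Point elasticity E = (dQ/dp)·(p/Q) = -30.96 × 25.8/1373.616 ≈ -0.582.
|E| < 1, so demand is inelastic at this price.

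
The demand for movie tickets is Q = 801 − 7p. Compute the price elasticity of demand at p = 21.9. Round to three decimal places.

At p = 21.9, Q = 647.7.
dQ/dp = −7.
Point elasticity E = (dQ/dp)·(p/Q) = -7 × 21.9/647.7 ≈ -0.237.
|E| < 1, so demand is inelastic at this price.

-0.237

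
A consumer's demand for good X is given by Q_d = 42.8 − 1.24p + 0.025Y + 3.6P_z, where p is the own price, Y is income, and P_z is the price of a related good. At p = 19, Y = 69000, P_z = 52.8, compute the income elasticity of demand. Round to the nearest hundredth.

Substituting, Q_d = 42.8 − 1.24(19) + 0.025(69000) + 3.6(52.8) = 42.8 − 23.56 + 1725 + 190.08 = 1934.32.
∂Q_d/∂Y = +0.025, so E_I = 0.025·(69000/1934.32) ≈ 0.89.
E_I ∈ (0,1): normal good (necessity).

0.89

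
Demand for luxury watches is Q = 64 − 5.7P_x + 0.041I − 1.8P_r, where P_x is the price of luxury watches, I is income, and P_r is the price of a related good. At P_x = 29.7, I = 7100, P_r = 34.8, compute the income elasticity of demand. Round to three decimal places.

2.363

First evaluate Q: 64 − 5.7(29.7) + 0.041(7100) − 1.8(34.8) = 64 − 169.29 + 291.1 − 62.64 = 123.17.
∂Q/∂I = +0.041, so E_I = 0.041·(7100/123.17) ≈ 2.363.
E_I > 1: normal good (luxury).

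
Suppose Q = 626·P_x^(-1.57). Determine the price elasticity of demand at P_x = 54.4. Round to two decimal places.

-1.57

For a Cobb–Douglas (constant-elasticity) form Q = A·P_x^α·…, the elasticity with respect to P_x equals the exponent α at every point.
Here the exponent on P_x is -1.57, so the price elasticity of demand is -1.57.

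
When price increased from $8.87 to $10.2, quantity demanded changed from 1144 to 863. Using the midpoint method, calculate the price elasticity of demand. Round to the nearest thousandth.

-2.008

%Δq = (863 − 1144)/[(1144 + 863)/2] = -281/1003.5 ≈ -0.2800.
%ΔP = (10.2 − 8.87)/[(8.87 + 10.2)/2] = 1.33/9.535 ≈ 0.1395.
Arc elasticity E = %Δq/%ΔP ≈ -0.2800/0.1395 ≈ -2.008.
|E| > 1: demand is elastic over this range.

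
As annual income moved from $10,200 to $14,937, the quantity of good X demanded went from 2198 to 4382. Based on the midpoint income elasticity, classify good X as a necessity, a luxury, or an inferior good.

luxury

%ΔQ = (4382 − 2198)/[(2198+4382)/2] = 2184/3290 ≈ 0.6638.
%ΔM = (14,937 − 10,200)/[(10,200+14,937)/2] = 4737/12568.5 ≈ 0.3769.
E_I = %ΔQ/%ΔM ≈ 1.761.
E_I > 1: normal good (luxury).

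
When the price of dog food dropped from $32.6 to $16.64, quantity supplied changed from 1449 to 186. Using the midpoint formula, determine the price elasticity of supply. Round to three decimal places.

2.383

%ΔQ = (186 − 1449)/[(1449 + 186)/2] = -1263/817.5 ≈ -1.5450.
%Δp = (16.64 − 32.6)/[(32.6 + 16.64)/2] = -15.96/24.62 ≈ -0.6483.
Arc elasticity E = %ΔQ/%Δp ≈ -1.5450/-0.6483 ≈ 2.383.
|E| > 1: supply is elastic over this range.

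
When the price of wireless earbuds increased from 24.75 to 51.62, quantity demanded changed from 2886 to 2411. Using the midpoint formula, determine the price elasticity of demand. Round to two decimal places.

-0.25

%Δq = (2411 − 2886)/[(2886 + 2411)/2] = -475/2648.5 ≈ -0.1793.
%Δp = (51.62 − 24.75)/[(24.75 + 51.62)/2] = 26.87/38.185 ≈ 0.7037.
Arc elasticity E = %Δq/%Δp ≈ -0.1793/0.7037 ≈ -0.25.
|E| < 1: demand is inelastic over this range.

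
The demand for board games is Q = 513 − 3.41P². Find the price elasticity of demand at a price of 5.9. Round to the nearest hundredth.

At P = 5.9, Q = 394.2979.
dQ/dP = −2·3.41·P = −40.238.
Point elasticity E = (dQ/dP)·(P/Q) = -40.238 × 5.9/394.2979 ≈ -0.60.
|E| < 1, so demand is inelastic at this price.

-0.60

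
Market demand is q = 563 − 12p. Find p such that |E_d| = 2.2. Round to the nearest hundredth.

Set −bp/(a − bp) = −2.2 ⇒ bp = 2.2(a − bp) ⇒ bp(1+2.2) = 2.2·a.
p = 2.2·563/(12·3.2) ≈ 32.26.

32.26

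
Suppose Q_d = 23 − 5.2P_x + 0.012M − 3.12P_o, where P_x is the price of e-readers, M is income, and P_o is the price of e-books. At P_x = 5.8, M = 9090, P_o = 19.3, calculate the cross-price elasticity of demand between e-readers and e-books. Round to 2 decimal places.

Evaluating quantity at (P_x, M, P_o) gives Q_d = 23 − 5.2(5.8) + 0.012(9090) − 3.12(19.3) = 23 − 30.16 + 109.08 − 60.216 = 41.704.
∂Q_d/∂P_o = −3.12, so E_xy = -3.12·(19.3/41.704) ≈ -1.44.
E_xy < 0: the goods are complements.

-1.44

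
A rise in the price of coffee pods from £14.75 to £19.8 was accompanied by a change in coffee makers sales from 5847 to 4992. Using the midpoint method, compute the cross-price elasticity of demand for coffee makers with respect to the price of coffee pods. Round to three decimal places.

-0.540

%ΔQ_x = (4992 − 5847)/[(5847+4992)/2] = -855/5419.5 ≈ -0.1578.
%ΔP_y = (19.8 − 14.75)/[(14.75+19.8)/2] ≈ 0.2923.
E_xy = -0.1578/0.2923 ≈ -0.540.
E_xy < 0, so coffee makers and coffee pods are complements.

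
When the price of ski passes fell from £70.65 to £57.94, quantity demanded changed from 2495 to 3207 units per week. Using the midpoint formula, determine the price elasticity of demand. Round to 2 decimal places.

%Δq = (3207 − 2495)/[(2495 + 3207)/2] = 712/2851 ≈ 0.2497.
%Δp = (57.94 − 70.65)/[(70.65 + 57.94)/2] = -12.71/64.295 ≈ -0.1977.
Arc elasticity E = %Δq/%Δp ≈ 0.2497/-0.1977 ≈ -1.26.
|E| > 1: demand is elastic over this range.

-1.26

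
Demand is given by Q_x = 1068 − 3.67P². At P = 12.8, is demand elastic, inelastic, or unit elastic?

At P = 12.8, Q_x = 466.7072.
dQ_x/dP = −2·3.67·P = −93.952.
Point elasticity E = (dQ_x/dP)·(P/Q_x) = -93.952 × 12.8/466.7072 ≈ -2.577.
|E| ≈ 2.577 > 1, so demand is elastic.

elastic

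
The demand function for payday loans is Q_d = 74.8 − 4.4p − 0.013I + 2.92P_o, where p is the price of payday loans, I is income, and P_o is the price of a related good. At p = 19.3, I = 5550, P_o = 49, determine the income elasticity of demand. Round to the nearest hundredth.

-1.19

Substituting, Q_d = 74.8 − 4.4(19.3) − 0.013(5550) + 2.92(49) = 74.8 − 84.92 − 72.15 + 143.08 = 60.81.
∂Q_d/∂I = −0.013, so E_I = -0.013·(5550/60.81) ≈ -1.19.
E_I < 0: inferior good.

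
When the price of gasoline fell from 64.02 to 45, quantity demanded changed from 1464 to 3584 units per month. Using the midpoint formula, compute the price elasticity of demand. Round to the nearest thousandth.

-2.407

%Δq = (3584 − 1464)/[(1464 + 3584)/2] = 2120/2524 ≈ 0.8399.
%ΔP = (45 − 64.02)/[(64.02 + 45)/2] = -19.02/54.51 ≈ -0.3489.
Arc elasticity E = %Δq/%ΔP ≈ 0.8399/-0.3489 ≈ -2.407.
|E| > 1: demand is elastic over this range.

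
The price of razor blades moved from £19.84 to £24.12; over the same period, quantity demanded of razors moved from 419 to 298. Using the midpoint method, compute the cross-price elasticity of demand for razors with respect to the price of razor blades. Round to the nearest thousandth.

%ΔQ_x = (298 − 419)/[(419+298)/2] = -121/358.5 ≈ -0.3375.
%ΔP_y = (24.12 − 19.84)/[(19.84+24.12)/2] ≈ 0.1947.
E_xy = -0.3375/0.1947 ≈ -1.733.
E_xy < 0, so razors and razor blades are complements.

-1.733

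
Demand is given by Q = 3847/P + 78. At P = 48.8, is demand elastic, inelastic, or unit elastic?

At P = 48.8, Q = 156.832.
dQ/dP = −3847/P² = −1.6154.
Point elasticity E = (dQ/dP)·(P/Q) = -1.6154 × 48.8/156.832 ≈ -0.503.
|E| ≈ 0.503 < 1, so demand is inelastic.

inelastic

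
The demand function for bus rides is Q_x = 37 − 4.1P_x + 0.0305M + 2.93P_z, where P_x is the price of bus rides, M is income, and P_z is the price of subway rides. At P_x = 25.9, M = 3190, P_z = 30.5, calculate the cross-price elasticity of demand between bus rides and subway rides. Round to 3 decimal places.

At the given point, Q_x = 37 − 4.1(25.9) + 0.0305(3190) + 2.93(30.5) = 37 − 106.19 + 97.295 + 89.365 = 117.47.
∂Q_x/∂P_z = +2.93, so E_xy = 2.93·(30.5/117.47) ≈ 0.761.
E_xy > 0: the goods are substitutes.

0.761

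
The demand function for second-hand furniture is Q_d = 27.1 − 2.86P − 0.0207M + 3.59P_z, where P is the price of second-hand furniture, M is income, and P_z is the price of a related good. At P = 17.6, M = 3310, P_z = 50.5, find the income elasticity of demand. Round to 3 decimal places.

-0.765

At the given point, Q_d = 27.1 − 2.86(17.6) − 0.0207(3310) + 3.59(50.5) = 27.1 − 50.336 − 68.517 + 181.295 = 89.542.
∂Q_d/∂M = −0.0207, so E_I = -0.0207·(3310/89.542) ≈ -0.765.
E_I < 0: inferior good.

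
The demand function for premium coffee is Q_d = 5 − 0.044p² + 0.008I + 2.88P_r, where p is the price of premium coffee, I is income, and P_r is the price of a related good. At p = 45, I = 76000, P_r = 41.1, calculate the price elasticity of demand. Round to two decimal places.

-0.28

Evaluating quantity at (p, I, P_r) gives Q_d = 5 − 0.044(45)² + 0.008(76000) + 2.88(41.1) = 5 − 89.1 + 608 + 118.368 = 642.268.
∂Q_d/∂p = −2·0.044·p = -3.96, so E_p = -3.96·(45/642.268) ≈ -0.28.
|E_p| < 1: demand is inelastic.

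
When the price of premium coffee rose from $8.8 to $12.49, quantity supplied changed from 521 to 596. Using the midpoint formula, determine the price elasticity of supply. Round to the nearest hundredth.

0.39

%ΔQ = (596 − 521)/[(521 + 596)/2] = 75/558.5 ≈ 0.1343.
%Δp = (12.49 − 8.8)/[(8.8 + 12.49)/2] = 3.69/10.645 ≈ 0.3466.
Arc elasticity E = %ΔQ/%Δp ≈ 0.1343/0.3466 ≈ 0.39.
|E| < 1: supply is inelastic over this range.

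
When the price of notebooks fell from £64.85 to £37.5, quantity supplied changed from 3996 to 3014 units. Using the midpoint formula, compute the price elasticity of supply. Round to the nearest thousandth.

%ΔQ = (3014 − 3996)/[(3996 + 3014)/2] = -982/3505 ≈ -0.2802.
%ΔP = (37.5 − 64.85)/[(64.85 + 37.5)/2] = -27.35/51.175 ≈ -0.5344.
Arc elasticity E = %ΔQ/%ΔP ≈ -0.2802/-0.5344 ≈ 0.524.
|E| < 1: supply is inelastic over this range.

0.524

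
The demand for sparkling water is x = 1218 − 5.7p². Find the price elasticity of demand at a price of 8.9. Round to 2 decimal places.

At p = 8.9, x = 766.503.
dx/dp = −2·5.7·p = −101.46.
Point elasticity E = (dx/dp)·(p/x) = -101.46 × 8.9/766.503 ≈ -1.18.
|E| > 1, so demand is elastic at this price.

-1.18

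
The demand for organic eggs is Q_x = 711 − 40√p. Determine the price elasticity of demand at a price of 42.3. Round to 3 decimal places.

At p = 42.3, Q_x = 450.8462.
dQ_x/dp = −40/(2√p) = −40/(2·6.5038).
Point elasticity E = (dQ_x/dp)·(p/Q_x) = -3.0751 × 42.3/450.8462 ≈ -0.289.
|E| < 1, so demand is inelastic at this price.

-0.289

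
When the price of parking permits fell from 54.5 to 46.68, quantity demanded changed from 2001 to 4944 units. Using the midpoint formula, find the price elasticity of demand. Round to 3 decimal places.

-5.483

%ΔQ = (4944 − 2001)/[(2001 + 4944)/2] = 2943/3472.5 ≈ 0.8475.
%ΔP = (46.68 − 54.5)/[(54.5 + 46.68)/2] = -7.82/50.59 ≈ -0.1546.
Arc elasticity E = %ΔQ/%ΔP ≈ 0.8475/-0.1546 ≈ -5.483.
|E| > 1: demand is elastic over this range.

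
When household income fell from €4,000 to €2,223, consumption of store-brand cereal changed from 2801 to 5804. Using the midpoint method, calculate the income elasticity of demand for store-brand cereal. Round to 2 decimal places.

%ΔQ = (5804 − 2801)/[(2801+5804)/2] = 3003/4302.5 ≈ 0.6980.
%ΔM = (2,223 − 4,000)/[(4,000+2,223)/2] = -1777/3111.5 ≈ -0.5711.
E_I = %ΔQ/%ΔM ≈ -1.22.
E_I < 0: inferior good.

-1.22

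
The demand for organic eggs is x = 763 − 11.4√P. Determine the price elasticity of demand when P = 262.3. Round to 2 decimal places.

-0.16

At P = 262.3, x = 578.3693.
dx/dP = −11.4/(2√P) = −11.4/(2·16.1957).
Point elasticity E = (dx/dP)·(P/x) = -0.3519 × 262.3/578.3693 ≈ -0.16.
|E| < 1, so demand is inelastic at this price.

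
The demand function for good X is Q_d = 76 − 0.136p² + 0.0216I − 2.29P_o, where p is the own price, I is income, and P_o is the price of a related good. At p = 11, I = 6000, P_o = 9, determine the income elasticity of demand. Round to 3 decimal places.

Evaluating quantity at (p, I, P_o) gives Q_d = 76 − 0.136(11)² + 0.0216(6000) − 2.29(9) = 76 − 16.456 + 129.6 − 20.61 = 168.534.
∂Q_d/∂I = +0.0216, so E_I = 0.0216·(6000/168.534) ≈ 0.769.
E_I ∈ (0,1): normal good (necessity).

0.769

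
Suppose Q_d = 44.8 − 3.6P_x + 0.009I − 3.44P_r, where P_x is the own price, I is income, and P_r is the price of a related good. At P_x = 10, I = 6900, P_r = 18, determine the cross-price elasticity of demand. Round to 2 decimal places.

Substituting, Q_d = 44.8 − 3.6(10) + 0.009(6900) − 3.44(18) = 44.8 − 36 + 62.1 − 61.92 = 8.98.
∂Q_d/∂P_r = −3.44, so E_xy = -3.44·(18/8.98) ≈ -6.90.
E_xy < 0: the goods are complements.

-6.90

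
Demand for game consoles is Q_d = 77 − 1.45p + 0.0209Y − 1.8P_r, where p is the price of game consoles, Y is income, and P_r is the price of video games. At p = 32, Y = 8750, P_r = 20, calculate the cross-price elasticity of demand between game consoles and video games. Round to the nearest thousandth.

-0.203

First evaluate Q_d: 77 − 1.45(32) + 0.0209(8750) − 1.8(20) = 77 − 46.4 + 182.875 − 36 = 177.475.
∂Q_d/∂P_r = −1.8, so E_xy = -1.8·(20/177.475) ≈ -0.203.
E_xy < 0: the goods are complements.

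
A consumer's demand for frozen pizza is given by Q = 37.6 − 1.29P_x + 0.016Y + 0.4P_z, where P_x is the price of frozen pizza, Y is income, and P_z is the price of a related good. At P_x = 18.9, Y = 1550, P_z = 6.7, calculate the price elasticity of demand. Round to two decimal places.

At the given point, Q = 37.6 − 1.29(18.9) + 0.016(1550) + 0.4(6.7) = 37.6 − 24.381 + 24.8 + 2.68 = 40.699.
∂Q/∂P_x = −1.29, so E_p = (−1.29)·(18.9/40.699) ≈ -0.60.
|E_p| < 1: demand is inelastic.

-0.60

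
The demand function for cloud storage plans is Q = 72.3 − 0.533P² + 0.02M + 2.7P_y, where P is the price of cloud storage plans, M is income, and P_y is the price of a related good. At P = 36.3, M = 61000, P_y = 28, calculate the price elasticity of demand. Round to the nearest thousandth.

First evaluate Q: 72.3 − 0.533(36.3)² + 0.02(61000) + 2.7(28) = 72.3 − 702.3288 + 1220 + 75.6 = 665.5712.
∂Q/∂P = −2·0.533·P = -38.6958, so E_p = -38.6958·(36.3/665.5712) ≈ -2.110.
|E_p| > 1: demand is elastic.

-2.110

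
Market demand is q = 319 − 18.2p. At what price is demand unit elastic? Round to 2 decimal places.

8.76

For linear demand q = a − bp, E = −bp/(a − bp). |E| = 1 ⇒ bp = a − bp ⇒ p = a/(2b).
p = 319/(2·18.2) ≈ 8.76.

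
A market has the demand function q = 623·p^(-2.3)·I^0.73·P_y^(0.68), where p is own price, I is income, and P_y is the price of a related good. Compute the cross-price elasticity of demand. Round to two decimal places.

0.68

For a Cobb–Douglas (constant-elasticity) form q = A·P_y^α·…, the elasticity with respect to P_y equals the exponent α at every point.
Here the exponent on P_y is 0.68, so the cross-price elasticity of demand is 0.68.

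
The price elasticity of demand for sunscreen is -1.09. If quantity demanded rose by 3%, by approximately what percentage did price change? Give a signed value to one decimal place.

-2.8

%ΔQ ≈ E × %ΔP ⇒ %ΔP = %ΔQ / E = (3%)/(-1.09) ≈ -2.8%.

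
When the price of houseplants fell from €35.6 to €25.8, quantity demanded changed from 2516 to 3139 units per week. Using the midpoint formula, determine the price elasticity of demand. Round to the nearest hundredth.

%ΔQ = (3139 − 2516)/[(2516 + 3139)/2] = 623/2827.5 ≈ 0.2203.
%Δp = (25.8 − 35.6)/[(35.6 + 25.8)/2] = -9.8/30.7 ≈ -0.3192.
Arc elasticity E = %ΔQ/%Δp ≈ 0.2203/-0.3192 ≈ -0.69.
|E| < 1: demand is inelastic over this range.

-0.69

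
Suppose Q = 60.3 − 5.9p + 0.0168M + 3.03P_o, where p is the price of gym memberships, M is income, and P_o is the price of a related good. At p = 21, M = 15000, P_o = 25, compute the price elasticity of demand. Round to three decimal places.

-0.469

Substituting, Q = 60.3 − 5.9(21) + 0.0168(15000) + 3.03(25) = 60.3 − 123.9 + 252 + 75.75 = 264.15.
∂Q/∂p = −5.9, so E_p = (−5.9)·(21/264.15) ≈ -0.469.
|E_p| < 1: demand is inelastic.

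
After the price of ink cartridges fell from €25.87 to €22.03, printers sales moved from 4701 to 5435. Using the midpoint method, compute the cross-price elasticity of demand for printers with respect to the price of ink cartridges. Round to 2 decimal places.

%ΔQ_x = (5435 − 4701)/[(4701+5435)/2] = 734/5068 ≈ 0.1448.
%ΔP_y = (22.03 − 25.87)/[(25.87+22.03)/2] ≈ -0.1603.
E_xy = 0.1448/-0.1603 ≈ -0.90.
E_xy < 0, so printers and ink cartridges are complements.

-0.90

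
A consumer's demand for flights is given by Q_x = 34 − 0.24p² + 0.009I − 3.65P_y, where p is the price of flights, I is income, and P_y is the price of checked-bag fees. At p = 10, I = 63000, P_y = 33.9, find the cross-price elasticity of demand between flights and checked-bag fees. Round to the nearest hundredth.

First evaluate Q_x: 34 − 0.24(10)² + 0.009(63000) − 3.65(33.9) = 34 − 24 + 567 − 123.735 = 453.265.
∂Q_x/∂P_y = −3.65, so E_xy = -3.65·(33.9/453.265) ≈ -0.27.
E_xy < 0: the goods are complements.

-0.27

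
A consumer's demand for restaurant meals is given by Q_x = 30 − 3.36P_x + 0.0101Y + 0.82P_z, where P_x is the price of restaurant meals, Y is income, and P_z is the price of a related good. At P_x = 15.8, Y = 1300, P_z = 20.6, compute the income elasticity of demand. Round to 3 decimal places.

Substituting, Q_x = 30 − 3.36(15.8) + 0.0101(1300) + 0.82(20.6) = 30 − 53.088 + 13.13 + 16.892 = 6.934.
∂Q_x/∂Y = +0.0101, so E_I = 0.0101·(1300/6.934) ≈ 1.894.
E_I > 1: normal good (luxury).

1.894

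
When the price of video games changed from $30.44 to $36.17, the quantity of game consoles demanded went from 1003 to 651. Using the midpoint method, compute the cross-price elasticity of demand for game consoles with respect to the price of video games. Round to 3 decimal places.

-2.474

%ΔQ_x = (651 − 1003)/[(1003+651)/2] = -352/827 ≈ -0.4256.
%ΔP_y = (36.17 − 30.44)/[(30.44+36.17)/2] ≈ 0.1720.
E_xy = -0.4256/0.1720 ≈ -2.474.
E_xy < 0, so game consoles and video games are complements.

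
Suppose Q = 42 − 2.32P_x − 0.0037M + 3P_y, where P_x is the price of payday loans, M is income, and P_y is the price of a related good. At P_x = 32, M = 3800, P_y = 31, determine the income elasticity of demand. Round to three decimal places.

Substituting, Q = 42 − 2.32(32) − 0.0037(3800) + 3(31) = 42 − 74.24 − 14.06 + 93 = 46.7.
∂Q/∂M = −0.0037, so E_I = -0.0037·(3800/46.7) ≈ -0.301.
E_I < 0: inferior good.

-0.301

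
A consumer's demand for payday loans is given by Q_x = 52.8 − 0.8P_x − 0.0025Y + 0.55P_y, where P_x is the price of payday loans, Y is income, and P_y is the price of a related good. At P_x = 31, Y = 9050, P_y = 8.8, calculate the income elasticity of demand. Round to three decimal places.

Evaluating quantity at (P_x, Y, P_y) gives Q_x = 52.8 − 0.8(31) − 0.0025(9050) + 0.55(8.8) = 52.8 − 24.8 − 22.625 + 4.84 = 10.215.
∂Q_x/∂Y = −0.0025, so E_I = -0.0025·(9050/10.215) ≈ -2.215.
E_I < 0: inferior good.

-2.215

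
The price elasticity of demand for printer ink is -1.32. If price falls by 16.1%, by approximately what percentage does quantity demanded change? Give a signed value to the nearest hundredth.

%ΔQ ≈ E × %ΔP = (-1.32) × (-16.1%) ≈ 21.25%.

21.25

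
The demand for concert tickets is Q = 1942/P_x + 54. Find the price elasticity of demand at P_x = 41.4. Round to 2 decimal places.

-0.46

At P_x = 41.4, Q = 100.9082.
dQ/dP_x = −1942/P_x² = −1.133.
Point elasticity E = (dQ/dP_x)·(P_x/Q) = -1.133 × 41.4/100.9082 ≈ -0.46.
|E| < 1, so demand is inelastic at this price.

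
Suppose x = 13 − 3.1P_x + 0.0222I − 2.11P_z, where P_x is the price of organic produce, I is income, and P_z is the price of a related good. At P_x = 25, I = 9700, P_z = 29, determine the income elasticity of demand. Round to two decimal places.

2.40

At the given point, x = 13 − 3.1(25) + 0.0222(9700) − 2.11(29) = 13 − 77.5 + 215.34 − 61.19 = 89.65.
∂x/∂I = +0.0222, so E_I = 0.0222·(9700/89.65) ≈ 2.40.
E_I > 1: normal good (luxury).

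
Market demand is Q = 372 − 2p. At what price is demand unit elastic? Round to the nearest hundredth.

For linear demand Q = a − bp, E = −bp/(a − bp). |E| = 1 ⇒ bp = a − bp ⇒ p = a/(2b).
p = 372/(2·2) = 93.00.

93.00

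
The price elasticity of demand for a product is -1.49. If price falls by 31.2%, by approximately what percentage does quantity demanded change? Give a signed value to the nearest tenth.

%ΔQ ≈ E × %ΔP = (-1.49) × (-31.2%) ≈ 46.5%.

46.5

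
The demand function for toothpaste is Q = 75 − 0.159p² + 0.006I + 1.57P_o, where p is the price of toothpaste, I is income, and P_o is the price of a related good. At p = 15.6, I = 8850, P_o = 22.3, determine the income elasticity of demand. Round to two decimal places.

0.43

Q = 75 − 0.159(15.6)² + 0.006(8850) + 1.57(22.3) = 75 − 38.6942 + 53.1 + 35.011 = 124.4168.
∂Q/∂I = +0.006, so E_I = 0.006·(8850/124.4168) ≈ 0.43.
E_I ∈ (0,1): normal good (necessity).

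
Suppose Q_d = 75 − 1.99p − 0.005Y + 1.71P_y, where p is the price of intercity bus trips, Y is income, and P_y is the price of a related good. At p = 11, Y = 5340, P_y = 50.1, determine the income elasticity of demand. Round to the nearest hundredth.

First evaluate Q_d: 75 − 1.99(11) − 0.005(5340) + 1.71(50.1) = 75 − 21.89 − 26.7 + 85.671 = 112.081.
∂Q_d/∂Y = −0.005, so E_I = -0.005·(5340/112.081) ≈ -0.24.
E_I < 0: inferior good.

-0.24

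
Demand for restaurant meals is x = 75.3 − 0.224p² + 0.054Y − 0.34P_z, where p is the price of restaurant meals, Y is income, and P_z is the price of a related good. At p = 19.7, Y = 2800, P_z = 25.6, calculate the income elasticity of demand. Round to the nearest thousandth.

1.155

First evaluate x: 75.3 − 0.224(19.7)² + 0.054(2800) − 0.34(25.6) = 75.3 − 86.9322 + 151.2 − 8.704 = 130.8638.
∂x/∂Y = +0.054, so E_I = 0.054·(2800/130.8638) ≈ 1.155.
E_I > 1: normal good (luxury).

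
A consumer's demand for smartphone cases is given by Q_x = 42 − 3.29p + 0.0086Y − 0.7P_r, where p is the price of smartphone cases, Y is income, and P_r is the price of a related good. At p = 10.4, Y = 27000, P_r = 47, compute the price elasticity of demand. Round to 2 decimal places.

-0.17

First evaluate Q_x: 42 − 3.29(10.4) + 0.0086(27000) − 0.7(47) = 42 − 34.216 + 232.2 − 32.9 = 207.084.
∂Q_x/∂p = −3.29, so E_p = (−3.29)·(10.4/207.084) ≈ -0.17.
|E_p| < 1: demand is inelastic.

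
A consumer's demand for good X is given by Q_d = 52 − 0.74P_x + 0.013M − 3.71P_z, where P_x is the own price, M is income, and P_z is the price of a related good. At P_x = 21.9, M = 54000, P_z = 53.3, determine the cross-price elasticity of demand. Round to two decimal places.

-0.37

Substituting, Q_d = 52 − 0.74(21.9) + 0.013(54000) − 3.71(53.3) = 52 − 16.206 + 702 − 197.743 = 540.051.
∂Q_d/∂P_z = −3.71, so E_xy = -3.71·(53.3/540.051) ≈ -0.37.
E_xy < 0: the goods are complements.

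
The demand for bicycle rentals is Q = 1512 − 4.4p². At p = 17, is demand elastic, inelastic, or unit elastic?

elastic

At p = 17, Q = 240.4.
dQ/dp = −2·4.4·p = −149.6.
Point elasticity E = (dQ/dp)·(p/Q) = -149.6 × 17/240.4 ≈ -10.579.
|E| ≈ 10.579 > 1, so demand is elastic.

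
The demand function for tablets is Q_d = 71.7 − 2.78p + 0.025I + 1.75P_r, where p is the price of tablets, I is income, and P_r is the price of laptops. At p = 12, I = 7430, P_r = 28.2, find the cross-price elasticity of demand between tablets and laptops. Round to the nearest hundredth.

First evaluate Q_d: 71.7 − 2.78(12) + 0.025(7430) + 1.75(28.2) = 71.7 − 33.36 + 185.75 + 49.35 = 273.44.
∂Q_d/∂P_r = +1.75, so E_xy = 1.75·(28.2/273.44) ≈ 0.18.
E_xy > 0: the goods are substitutes.

0.18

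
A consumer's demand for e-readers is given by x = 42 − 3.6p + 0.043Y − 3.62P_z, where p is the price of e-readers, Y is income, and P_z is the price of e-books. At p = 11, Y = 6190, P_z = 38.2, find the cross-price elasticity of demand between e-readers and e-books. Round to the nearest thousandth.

-1.061

Evaluating quantity at (p, Y, P_z) gives x = 42 − 3.6(11) + 0.043(6190) − 3.62(38.2) = 42 − 39.6 + 266.17 − 138.284 = 130.286.
∂x/∂P_z = −3.62, so E_xy = -3.62·(38.2/130.286) ≈ -1.061.
E_xy < 0: the goods are complements.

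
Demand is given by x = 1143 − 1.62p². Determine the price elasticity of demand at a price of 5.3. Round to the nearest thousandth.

-0.083

At p = 5.3, x = 1097.4942.
dx/dp = −2·1.62·p = −17.172.
Point elasticity E = (dx/dp)·(p/x) = -17.172 × 5.3/1097.4942 ≈ -0.083.
|E| < 1, so demand is inelastic at this price.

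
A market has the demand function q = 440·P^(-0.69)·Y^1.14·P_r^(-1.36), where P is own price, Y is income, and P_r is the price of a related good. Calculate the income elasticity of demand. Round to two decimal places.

1.14

For a Cobb–Douglas (constant-elasticity) form q = A·Y^α·…, the elasticity with respect to Y equals the exponent α at every point.
Here the exponent on Y is 1.14, so the income elasticity of demand is 1.14.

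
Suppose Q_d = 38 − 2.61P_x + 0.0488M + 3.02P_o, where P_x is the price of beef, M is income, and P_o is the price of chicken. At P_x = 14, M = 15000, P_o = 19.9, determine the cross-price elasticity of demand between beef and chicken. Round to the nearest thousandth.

Q_d = 38 − 2.61(14) + 0.0488(15000) + 3.02(19.9) = 38 − 36.54 + 732 + 60.098 = 793.558.
∂Q_d/∂P_o = +3.02, so E_xy = 3.02·(19.9/793.558) ≈ 0.076.
E_xy > 0: the goods are substitutes.

0.076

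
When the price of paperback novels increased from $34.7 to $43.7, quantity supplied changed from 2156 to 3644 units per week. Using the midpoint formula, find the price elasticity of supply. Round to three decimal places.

%ΔQ = (3644 − 2156)/[(2156 + 3644)/2] = 1488/2900 ≈ 0.5131.
%ΔP = (43.7 − 34.7)/[(34.7 + 43.7)/2] = 9/39.2 ≈ 0.2296.
Arc elasticity E = %ΔQ/%ΔP ≈ 0.5131/0.2296 ≈ 2.235.
|E| > 1: supply is elastic over this range.

2.235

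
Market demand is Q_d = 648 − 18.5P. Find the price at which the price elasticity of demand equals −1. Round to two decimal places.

For linear demand Q_d = a − bP, E = −bP/(a − bP). |E| = 1 ⇒ bP = a − bP ⇒ P = a/(2b).
P = 648/(2·18.5) ≈ 17.51.

17.51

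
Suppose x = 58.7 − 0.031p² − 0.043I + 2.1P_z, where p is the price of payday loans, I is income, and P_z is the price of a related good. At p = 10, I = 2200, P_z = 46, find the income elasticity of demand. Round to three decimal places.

At the given point, x = 58.7 − 0.031(10)² − 0.043(2200) + 2.1(46) = 58.7 − 3.1 − 94.6 + 96.6 = 57.6.
∂x/∂I = −0.043, so E_I = -0.043·(2200/57.6) ≈ -1.642.
E_I < 0: inferior good.

-1.642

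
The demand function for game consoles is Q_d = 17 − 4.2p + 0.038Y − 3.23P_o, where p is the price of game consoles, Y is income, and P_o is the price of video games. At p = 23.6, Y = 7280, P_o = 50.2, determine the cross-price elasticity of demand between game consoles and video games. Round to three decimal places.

-5.009

At the given point, Q_d = 17 − 4.2(23.6) + 0.038(7280) − 3.23(50.2) = 17 − 99.12 + 276.64 − 162.146 = 32.374.
∂Q_d/∂P_o = −3.23, so E_xy = -3.23·(50.2/32.374) ≈ -5.009.
E_xy < 0: the goods are complements.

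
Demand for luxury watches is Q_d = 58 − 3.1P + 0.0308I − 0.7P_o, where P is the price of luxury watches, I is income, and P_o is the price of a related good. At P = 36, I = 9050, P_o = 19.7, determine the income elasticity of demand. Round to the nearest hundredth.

1.32

At the given point, Q_d = 58 − 3.1(36) + 0.0308(9050) − 0.7(19.7) = 58 − 111.6 + 278.74 − 13.79 = 211.35.
∂Q_d/∂I = +0.0308, so E_I = 0.0308·(9050/211.35) ≈ 1.32.
E_I > 1: normal good (luxury).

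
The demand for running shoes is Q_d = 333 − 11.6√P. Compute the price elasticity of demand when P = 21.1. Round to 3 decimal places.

-0.095

At P = 21.1, Q_d = 279.7157.
dQ_d/dP = −11.6/(2√P) = −11.6/(2·4.5935).
Point elasticity E = (dQ_d/dP)·(P/Q_d) = -1.2627 × 21.1/279.7157 ≈ -0.095.
|E| < 1, so demand is inelastic at this price.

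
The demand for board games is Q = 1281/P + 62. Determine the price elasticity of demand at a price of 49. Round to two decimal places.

At P = 49, Q = 88.1429.
dQ/dP = −1281/P² = −0.5335.
Point elasticity E = (dQ/dP)·(P/Q) = -0.5335 × 49/88.1429 ≈ -0.30.
|E| < 1, so demand is inelastic at this price.

-0.30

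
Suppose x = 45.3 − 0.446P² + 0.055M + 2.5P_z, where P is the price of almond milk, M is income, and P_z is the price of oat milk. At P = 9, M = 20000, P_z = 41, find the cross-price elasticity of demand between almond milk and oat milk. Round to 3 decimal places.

x = 45.3 − 0.446(9)² + 0.055(20000) + 2.5(41) = 45.3 − 36.126 + 1100 + 102.5 = 1211.674.
∂x/∂P_z = +2.5, so E_xy = 2.5·(41/1211.674) ≈ 0.085.
E_xy > 0: the goods are substitutes.

0.085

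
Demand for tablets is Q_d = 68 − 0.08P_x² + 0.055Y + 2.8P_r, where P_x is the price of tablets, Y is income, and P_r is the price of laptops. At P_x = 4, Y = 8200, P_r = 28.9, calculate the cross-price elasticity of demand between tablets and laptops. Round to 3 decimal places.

0.135

Substituting, Q_d = 68 − 0.08(4)² + 0.055(8200) + 2.8(28.9) = 68 − 1.28 + 451 + 80.92 = 598.64.
∂Q_d/∂P_r = +2.8, so E_xy = 2.8·(28.9/598.64) ≈ 0.135.
E_xy > 0: the goods are substitutes.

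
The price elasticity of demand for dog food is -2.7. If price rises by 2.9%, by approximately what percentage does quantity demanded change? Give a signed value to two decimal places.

-7.83

%ΔQ ≈ E × %ΔP = (-2.7) × (2.9%) = -7.83%.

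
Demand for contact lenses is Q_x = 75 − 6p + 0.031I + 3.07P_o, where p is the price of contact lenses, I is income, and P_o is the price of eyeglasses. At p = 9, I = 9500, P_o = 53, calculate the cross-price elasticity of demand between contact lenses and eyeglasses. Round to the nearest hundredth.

0.34

At the given point, Q_x = 75 − 6(9) + 0.031(9500) + 3.07(53) = 75 − 54 + 294.5 + 162.71 = 478.21.
∂Q_x/∂P_o = +3.07, so E_xy = 3.07·(53/478.21) ≈ 0.34.
E_xy > 0: the goods are substitutes.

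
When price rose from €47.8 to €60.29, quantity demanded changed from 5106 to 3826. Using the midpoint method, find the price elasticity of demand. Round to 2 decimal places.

%ΔQ = (3826 − 5106)/[(5106 + 3826)/2] = -1280/4466 ≈ -0.2866.
%ΔP = (60.29 − 47.8)/[(47.8 + 60.29)/2] = 12.49/54.045 ≈ 0.2311.
Arc elasticity E = %ΔQ/%ΔP ≈ -0.2866/0.2311 ≈ -1.24.
|E| > 1: demand is elastic over this range.

-1.24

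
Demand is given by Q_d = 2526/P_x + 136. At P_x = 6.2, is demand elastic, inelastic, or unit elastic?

inelastic

At P_x = 6.2, Q_d = 543.4194.
dQ_d/dP_x = −2526/P_x² = −65.7128.
Point elasticity E = (dQ_d/dP_x)·(P_x/Q_d) = -65.7128 × 6.2/543.4194 ≈ -0.750.
|E| ≈ 0.750 < 1, so demand is inelastic.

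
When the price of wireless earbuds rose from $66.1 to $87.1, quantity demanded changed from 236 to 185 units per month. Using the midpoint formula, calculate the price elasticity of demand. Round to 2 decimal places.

%Δq = (185 − 236)/[(236 + 185)/2] = -51/210.5 ≈ -0.2423.
%Δp = (87.1 − 66.1)/[(66.1 + 87.1)/2] = 21/76.6 ≈ 0.2742.
Arc elasticity E = %Δq/%Δp ≈ -0.2423/0.2742 ≈ -0.88.
|E| < 1: demand is inelastic over this range.

-0.88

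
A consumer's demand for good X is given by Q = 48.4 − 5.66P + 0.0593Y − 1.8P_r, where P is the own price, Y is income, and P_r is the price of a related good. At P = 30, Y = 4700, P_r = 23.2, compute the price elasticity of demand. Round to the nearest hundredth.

-1.47

Q = 48.4 − 5.66(30) + 0.0593(4700) − 1.8(23.2) = 48.4 − 169.8 + 278.71 − 41.76 = 115.55.
∂Q/∂P = −5.66, so E_p = (−5.66)·(30/115.55) ≈ -1.47.
|E_p| > 1: demand is elastic.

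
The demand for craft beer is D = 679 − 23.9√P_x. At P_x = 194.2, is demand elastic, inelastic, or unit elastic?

inelastic

At P_x = 194.2, D = 345.94.
dD/dP_x = −23.9/(2√P_x) = −23.9/(2·13.9356).
Point elasticity E = (dD/dP_x)·(P_x/D) = -0.8575 × 194.2/345.94 ≈ -0.481.
|E| ≈ 0.481 < 1, so demand is inelastic.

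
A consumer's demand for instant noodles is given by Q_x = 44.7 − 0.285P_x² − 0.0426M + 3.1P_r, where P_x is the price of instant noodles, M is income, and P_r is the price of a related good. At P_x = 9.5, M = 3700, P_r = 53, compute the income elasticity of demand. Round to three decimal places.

Q_x = 44.7 − 0.285(9.5)² − 0.0426(3700) + 3.1(53) = 44.7 − 25.7213 − 157.62 + 164.3 = 25.6588.
∂Q_x/∂M = −0.0426, so E_I = -0.0426·(3700/25.6588) ≈ -6.143.
E_I < 0: inferior good.

-6.143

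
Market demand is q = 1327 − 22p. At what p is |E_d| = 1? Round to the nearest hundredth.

For linear demand q = a − bp, E = −bp/(a − bp). |E| = 1 ⇒ bp = a − bp ⇒ p = a/(2b).
p = 1327/(2·22) ≈ 30.16.

30.16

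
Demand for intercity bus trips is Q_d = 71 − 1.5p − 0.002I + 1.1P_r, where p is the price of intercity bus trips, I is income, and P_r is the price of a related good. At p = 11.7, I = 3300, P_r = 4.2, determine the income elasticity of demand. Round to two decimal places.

Evaluating quantity at (p, I, P_r) gives Q_d = 71 − 1.5(11.7) − 0.002(3300) + 1.1(4.2) = 71 − 17.55 − 6.6 + 4.62 = 51.47.
∂Q_d/∂I = −0.002, so E_I = -0.002·(3300/51.47) ≈ -0.13.
E_I < 0: inferior good.

-0.13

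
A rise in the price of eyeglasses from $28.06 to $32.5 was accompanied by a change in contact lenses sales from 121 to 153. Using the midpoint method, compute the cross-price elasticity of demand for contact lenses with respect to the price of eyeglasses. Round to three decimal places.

1.593

%ΔQ_x = (153 − 121)/[(121+153)/2] = 32/137 ≈ 0.2336.
%ΔP_y = (32.5 − 28.06)/[(28.06+32.5)/2] ≈ 0.1466.
E_xy = 0.2336/0.1466 ≈ 1.593.
E_xy > 0, so contact lenses and eyeglasses are substitutes.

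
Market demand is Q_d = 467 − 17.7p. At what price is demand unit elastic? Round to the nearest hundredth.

13.19

For linear demand Q_d = a − bp, E = −bp/(a − bp). |E| = 1 ⇒ bp = a − bp ⇒ p = a/(2b).
p = 467/(2·17.7) ≈ 13.19.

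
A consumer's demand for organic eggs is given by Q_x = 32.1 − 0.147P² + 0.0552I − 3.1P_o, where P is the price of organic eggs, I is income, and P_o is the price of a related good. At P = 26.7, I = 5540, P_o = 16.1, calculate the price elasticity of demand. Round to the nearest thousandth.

Substituting, Q_x = 32.1 − 0.147(26.7)² + 0.0552(5540) − 3.1(16.1) = 32.1 − 104.7948 + 305.808 − 49.91 = 183.2032.
∂Q_x/∂P = −2·0.147·P = -7.8498, so E_p = -7.8498·(26.7/183.2032) ≈ -1.144.
|E_p| > 1: demand is elastic.

-1.144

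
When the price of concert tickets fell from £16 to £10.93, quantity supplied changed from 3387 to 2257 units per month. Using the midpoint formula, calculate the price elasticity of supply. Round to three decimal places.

1.063

%Δq = (2257 − 3387)/[(3387 + 2257)/2] = -1130/2822 ≈ -0.4004.
%Δp = (10.93 − 16)/[(16 + 10.93)/2] = -5.07/13.465 ≈ -0.3765.
Arc elasticity E = %Δq/%Δp ≈ -0.4004/-0.3765 ≈ 1.063.
|E| > 1: supply is elastic over this range.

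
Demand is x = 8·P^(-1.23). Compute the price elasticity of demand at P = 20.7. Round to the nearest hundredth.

For a Cobb–Douglas (constant-elasticity) form x = A·P^α·…, the elasticity with respect to P equals the exponent α at every point.
Here the exponent on P is -1.23, so the price elasticity of demand is -1.23.

-1.23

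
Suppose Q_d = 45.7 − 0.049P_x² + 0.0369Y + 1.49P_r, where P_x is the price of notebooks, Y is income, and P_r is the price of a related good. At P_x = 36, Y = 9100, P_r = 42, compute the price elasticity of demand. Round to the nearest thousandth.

-0.334

Q_d = 45.7 − 0.049(36)² + 0.0369(9100) + 1.49(42) = 45.7 − 63.504 + 335.79 + 62.58 = 380.566.
∂Q_d/∂P_x = −2·0.049·P_x = -3.528, so E_p = -3.528·(36/380.566) ≈ -0.334.
|E_p| < 1: demand is inelastic.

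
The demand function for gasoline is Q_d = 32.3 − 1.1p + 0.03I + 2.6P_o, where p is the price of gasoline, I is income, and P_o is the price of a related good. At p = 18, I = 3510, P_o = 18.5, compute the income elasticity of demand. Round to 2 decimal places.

0.63

First evaluate Q_d: 32.3 − 1.1(18) + 0.03(3510) + 2.6(18.5) = 32.3 − 19.8 + 105.3 + 48.1 = 165.9.
∂Q_d/∂I = +0.03, so E_I = 0.03·(3510/165.9) ≈ 0.63.
E_I ∈ (0,1): normal good (necessity).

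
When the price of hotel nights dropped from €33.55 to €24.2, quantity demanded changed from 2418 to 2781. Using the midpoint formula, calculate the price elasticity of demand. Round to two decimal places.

%Δq = (2781 − 2418)/[(2418 + 2781)/2] = 363/2599.5 ≈ 0.1396.
%Δp = (24.2 − 33.55)/[(33.55 + 24.2)/2] = -9.35/28.875 ≈ -0.3238.
Arc elasticity E = %Δq/%Δp ≈ 0.1396/-0.3238 ≈ -0.43.
|E| < 1: demand is inelastic over this range.

-0.43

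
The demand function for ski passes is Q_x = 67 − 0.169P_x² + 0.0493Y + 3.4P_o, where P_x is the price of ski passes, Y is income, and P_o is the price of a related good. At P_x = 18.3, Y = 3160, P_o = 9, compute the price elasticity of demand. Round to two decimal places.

-0.58

Q_x = 67 − 0.169(18.3)² + 0.0493(3160) + 3.4(9) = 67 − 56.5964 + 155.788 + 30.6 = 196.7916.
∂Q_x/∂P_x = −2·0.169·P_x = -6.1854, so E_p = -6.1854·(18.3/196.7916) ≈ -0.58.
|E_p| < 1: demand is inelastic.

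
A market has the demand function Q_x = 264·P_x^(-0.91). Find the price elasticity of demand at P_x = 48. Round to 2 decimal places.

-0.91

For a Cobb–Douglas (constant-elasticity) form Q_x = A·P_x^α·…, the elasticity with respect to P_x equals the exponent α at every point.
Here the exponent on P_x is -0.91, so the price elasticity of demand is -0.91.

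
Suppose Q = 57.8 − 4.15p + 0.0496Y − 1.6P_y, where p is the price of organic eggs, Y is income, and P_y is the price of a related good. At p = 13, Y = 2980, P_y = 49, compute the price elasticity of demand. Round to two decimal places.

-0.74

Evaluating quantity at (p, Y, P_y) gives Q = 57.8 − 4.15(13) + 0.0496(2980) − 1.6(49) = 57.8 − 53.95 + 147.808 − 78.4 = 73.258.
∂Q/∂p = −4.15, so E_p = (−4.15)·(13/73.258) ≈ -0.74.
|E_p| < 1: demand is inelastic.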